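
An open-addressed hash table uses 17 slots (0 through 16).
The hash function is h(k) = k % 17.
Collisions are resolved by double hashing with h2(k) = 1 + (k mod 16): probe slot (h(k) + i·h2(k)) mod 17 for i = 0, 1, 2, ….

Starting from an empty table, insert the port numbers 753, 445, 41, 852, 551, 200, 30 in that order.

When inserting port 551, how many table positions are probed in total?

Insert 753: h=5, slot 5 empty -> index 5.
Insert 445: h=3, slot 3 empty -> index 3.
Insert 41: h=7, slot 7 empty -> index 7.
Insert 852: h=2, slot 2 empty -> index 2.
Insert 551: h=7, h2=8, slot 7 occupied -> index 15.
Insert 200: h=13, slot 13 empty -> index 13.
Insert 30: h=13, h2=15, slot 13 occupied -> index 11.
Table: [., ., 852, 445, ., 753, ., 41, ., ., ., 30, ., 200, ., 551, .]

2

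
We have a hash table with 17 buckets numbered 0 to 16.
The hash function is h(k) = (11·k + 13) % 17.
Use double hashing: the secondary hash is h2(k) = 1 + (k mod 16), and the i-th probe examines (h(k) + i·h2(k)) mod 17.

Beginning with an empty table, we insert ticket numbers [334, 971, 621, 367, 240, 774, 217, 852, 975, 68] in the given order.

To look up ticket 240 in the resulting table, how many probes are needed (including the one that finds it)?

2

334: h=15 => slot 15
971: h=1 => slot 1
621: h=10 => slot 10
367: h=4 => slot 4
240: h=1, h2=1, probe 1,2 => slot 2
774: h=10, h2=7, probe 10,0 => slot 0
217: h=3 => slot 3
852: h=1, h2=5, probe 1,6 => slot 6
975: h=11 => slot 11
68: h=13 => slot 13
Table: [774, 971, 240, 217, 367, ∅, 852, ∅, ∅, ∅, 621, 975, ∅, 68, ∅, 334, ∅]
Lookup 240: h=1, h2=1, probe 1,2 → found at 2.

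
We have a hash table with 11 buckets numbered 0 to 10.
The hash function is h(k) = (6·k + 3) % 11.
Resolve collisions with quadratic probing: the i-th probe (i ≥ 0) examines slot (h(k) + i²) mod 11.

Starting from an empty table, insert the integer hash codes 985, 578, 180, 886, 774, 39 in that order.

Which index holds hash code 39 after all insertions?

4

985 hashes to 6; slot 6 is free -> place at 6.
578 hashes to 6; 6 taken -> place at 7.
180 hashes to 5; slot 5 is free -> place at 5.
886 hashes to 6; 6,7 taken -> place at 10.
774 hashes to 5; 5,6 taken -> place at 9.
39 hashes to 6; 6,7,10 taken -> place at 4.
Table: [_, _, _, _, 39, 180, 985, 578, _, 774, 886]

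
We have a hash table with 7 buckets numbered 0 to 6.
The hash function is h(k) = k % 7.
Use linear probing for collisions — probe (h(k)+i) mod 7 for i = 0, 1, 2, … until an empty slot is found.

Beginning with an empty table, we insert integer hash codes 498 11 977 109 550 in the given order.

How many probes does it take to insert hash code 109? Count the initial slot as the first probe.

498: h=1 => slot 1
11: h=4 => slot 4
977: h=4, probe 4,5 => slot 5
109: h=4, probe 4,5,6 => slot 6
550: h=4, probe 4,5,6,0 => slot 0
Table: [550, 498, ., ., 11, 977, 109]

3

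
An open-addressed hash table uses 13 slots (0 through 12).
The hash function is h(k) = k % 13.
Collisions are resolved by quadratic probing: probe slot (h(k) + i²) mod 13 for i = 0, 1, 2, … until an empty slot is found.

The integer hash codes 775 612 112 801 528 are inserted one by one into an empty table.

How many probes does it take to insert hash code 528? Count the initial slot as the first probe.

775: h=8 -> slot 8
612: h=1 -> slot 1
112: h=8, probe 8,9 -> slot 9
801: h=8, probe 8,9,12 -> slot 12
528: h=8, probe 8,9,12,4 -> slot 4
Table: [-, 612, -, -, 528, -, -, -, 775, 112, -, -, 801]

4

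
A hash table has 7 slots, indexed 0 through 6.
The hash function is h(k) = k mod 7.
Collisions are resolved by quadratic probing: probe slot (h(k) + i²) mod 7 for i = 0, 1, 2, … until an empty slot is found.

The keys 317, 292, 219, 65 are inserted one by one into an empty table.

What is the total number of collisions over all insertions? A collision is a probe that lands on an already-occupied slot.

3

317 hashes to 2; slot 2 is free => place at 2.
292 hashes to 5; slot 5 is free => place at 5.
219 hashes to 2; 2 taken => place at 3.
65 hashes to 2; 2,3 taken => place at 6.
Table: [_, _, 317, 219, _, 292, 65]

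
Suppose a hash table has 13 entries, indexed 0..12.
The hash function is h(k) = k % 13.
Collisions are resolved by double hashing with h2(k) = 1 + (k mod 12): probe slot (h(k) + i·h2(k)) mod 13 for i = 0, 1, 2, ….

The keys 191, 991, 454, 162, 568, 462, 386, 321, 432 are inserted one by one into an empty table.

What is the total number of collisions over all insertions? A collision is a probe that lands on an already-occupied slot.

191 hashes to 9; slot 9 is free -> place at 9.
991 hashes to 3; slot 3 is free -> place at 3.
454 hashes to 12; slot 12 is free -> place at 12.
162 hashes to 6; slot 6 is free -> place at 6.
568 hashes to 9, h2=5; 9 taken -> place at 1.
462 hashes to 7; slot 7 is free -> place at 7.
386 hashes to 9, h2=3; 9,12 taken -> place at 2.
321 hashes to 9, h2=10; 9,6,3 taken -> place at 0.
432 hashes to 3, h2=1; 3 taken -> place at 4.
Table: [321, 568, 386, 991, 432, ∅, 162, 462, ∅, 191, ∅, ∅, 454]

7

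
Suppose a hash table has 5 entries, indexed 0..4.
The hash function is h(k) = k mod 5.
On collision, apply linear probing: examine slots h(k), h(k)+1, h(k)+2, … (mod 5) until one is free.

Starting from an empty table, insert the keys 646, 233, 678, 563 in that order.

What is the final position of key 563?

0

646: h=1 → slot 1
233: h=3 → slot 3
678: h=3, probe 3,4 → slot 4
563: h=3, probe 3,4,0 → slot 0
Table: [563, 646, ., 233, 678]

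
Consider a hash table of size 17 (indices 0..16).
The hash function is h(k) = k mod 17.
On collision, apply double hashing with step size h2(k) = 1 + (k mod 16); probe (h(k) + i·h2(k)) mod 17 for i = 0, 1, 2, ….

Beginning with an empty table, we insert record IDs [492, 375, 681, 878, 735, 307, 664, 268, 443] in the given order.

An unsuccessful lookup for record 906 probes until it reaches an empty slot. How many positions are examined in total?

492: h=16 -> slot 16
375: h=1 -> slot 1
681: h=1, h2=10, probe 1,11 -> slot 11
878: h=11, h2=15, probe 11,9 -> slot 9
735: h=4 -> slot 4
307: h=1, h2=4, probe 1,5 -> slot 5
664: h=1, h2=9, probe 1,10 -> slot 10
268: h=13 -> slot 13
443: h=1, h2=12, probe 1,13,8 -> slot 8
Table: [—, 375, —, —, 735, 307, —, —, 443, 878, 664, 681, —, 268, —, —, 492]
Lookup 906: h=5, h2=11, probe 5,16,10,4,15 → slot 15 empty, not found.

5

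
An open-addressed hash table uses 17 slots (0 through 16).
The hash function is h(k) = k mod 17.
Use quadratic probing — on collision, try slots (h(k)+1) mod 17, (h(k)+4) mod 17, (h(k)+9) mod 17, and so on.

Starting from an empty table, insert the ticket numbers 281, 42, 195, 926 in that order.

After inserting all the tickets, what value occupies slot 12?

195

281: h=9 => slot 9
42: h=8 => slot 8
195: h=8, probe 8,9,12 => slot 12
926: h=8, probe 8,9,12,0 => slot 0
Table: [926, —, —, —, —, —, —, —, 42, 281, —, —, 195, —, —, —, —]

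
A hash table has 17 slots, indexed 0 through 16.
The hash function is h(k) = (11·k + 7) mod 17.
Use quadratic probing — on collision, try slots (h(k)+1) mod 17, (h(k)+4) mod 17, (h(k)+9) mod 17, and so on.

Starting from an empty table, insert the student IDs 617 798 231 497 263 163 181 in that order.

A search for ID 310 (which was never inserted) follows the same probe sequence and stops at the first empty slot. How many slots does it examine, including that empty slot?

Insert 617: h=11, slot 11 empty -> index 11.
Insert 798: h=13, slot 13 empty -> index 13.
Insert 231: h=15, slot 15 empty -> index 15.
Insert 497: h=0, slot 0 empty -> index 0.
Insert 263: h=10, slot 10 empty -> index 10.
Insert 163: h=15, slot 15 occupied -> index 16.
Insert 181: h=9, slot 9 empty -> index 9.
Table: [497, ., ., ., ., ., ., ., ., 181, 263, 617, ., 798, ., 231, 163]
Lookup 310: h=0, probe 0,1 → slot 1 empty, not found.

2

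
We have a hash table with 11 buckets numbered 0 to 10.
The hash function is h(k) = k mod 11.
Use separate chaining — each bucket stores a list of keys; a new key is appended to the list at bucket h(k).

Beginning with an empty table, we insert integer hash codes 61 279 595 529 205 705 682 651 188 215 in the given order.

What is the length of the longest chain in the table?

61 → bucket 6
279 → bucket 4
595 → bucket 1
529 → bucket 1 (collision)
205 → bucket 7
705 → bucket 1 (collision)
682 → bucket 0
651 → bucket 2
188 → bucket 1 (collision)
215 → bucket 6 (collision)
Final buckets:
0: 682
1: 595 -> 529 -> 705 -> 188
2: 651
3: _
4: 279
5: _
6: 61 -> 215
7: 205
8: _
9: _
10: _

4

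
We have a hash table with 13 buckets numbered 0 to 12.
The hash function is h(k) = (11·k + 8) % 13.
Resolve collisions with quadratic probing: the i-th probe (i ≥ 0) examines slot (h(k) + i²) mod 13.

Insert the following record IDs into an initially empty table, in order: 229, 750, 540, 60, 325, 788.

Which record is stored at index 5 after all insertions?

Insert 229: h=5, slot 5 empty -> index 5.
Insert 750: h=3, slot 3 empty -> index 3.
Insert 540: h=7, slot 7 empty -> index 7.
Insert 60: h=5, slot 5 occupied -> index 6.
Insert 325: h=8, slot 8 empty -> index 8.
Insert 788: h=5, slots 5,6 occupied -> index 9.
Table: [-, -, -, 750, -, 229, 60, 540, 325, 788, -, -, -]

229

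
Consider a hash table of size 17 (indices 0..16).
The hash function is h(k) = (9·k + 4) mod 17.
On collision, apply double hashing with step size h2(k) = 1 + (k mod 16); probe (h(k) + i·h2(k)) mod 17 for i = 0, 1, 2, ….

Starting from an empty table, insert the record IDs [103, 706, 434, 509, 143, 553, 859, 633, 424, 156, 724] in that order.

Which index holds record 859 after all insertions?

103 hashes to 13; slot 13 is free => place at 13.
706 hashes to 0; slot 0 is free => place at 0.
434 hashes to 0, h2=3; 0 taken => place at 3.
509 hashes to 12; slot 12 is free => place at 12.
143 hashes to 16; slot 16 is free => place at 16.
553 hashes to 0, h2=10; 0 taken => place at 10.
859 hashes to 0, h2=12; 0,12 taken => place at 7.
633 hashes to 6; slot 6 is free => place at 6.
424 hashes to 12, h2=9; 12 taken => place at 4.
156 hashes to 14; slot 14 is free => place at 14.
724 hashes to 9; slot 9 is free => place at 9.
Table: [706, -, -, 434, 424, -, 633, 859, -, 724, 553, -, 509, 103, 156, -, 143]

7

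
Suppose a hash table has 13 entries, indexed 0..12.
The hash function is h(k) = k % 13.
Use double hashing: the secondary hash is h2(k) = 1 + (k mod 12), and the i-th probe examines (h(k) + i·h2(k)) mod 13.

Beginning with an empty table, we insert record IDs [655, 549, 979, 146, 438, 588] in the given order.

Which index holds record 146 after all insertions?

655: h=5 → slot 5
549: h=3 → slot 3
979: h=4 → slot 4
146: h=3, h2=3, probe 3,6 → slot 6
438: h=9 → slot 9
588: h=3, h2=1, probe 3,4,5,6,7 → slot 7
Table: [—, —, —, 549, 979, 655, 146, 588, —, 438, —, —, —]

6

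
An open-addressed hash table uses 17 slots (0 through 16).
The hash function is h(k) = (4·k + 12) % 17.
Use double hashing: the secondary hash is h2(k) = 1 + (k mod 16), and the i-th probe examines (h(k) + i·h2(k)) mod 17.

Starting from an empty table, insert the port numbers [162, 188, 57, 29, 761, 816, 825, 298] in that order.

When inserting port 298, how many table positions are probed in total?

Insert 162: h=14, slot 14 empty => index 14.
Insert 188: h=16, slot 16 empty => index 16.
Insert 57: h=2, slot 2 empty => index 2.
Insert 29: h=9, slot 9 empty => index 9.
Insert 761: h=13, slot 13 empty => index 13.
Insert 816: h=12, slot 12 empty => index 12.
Insert 825: h=14, h2=10, slot 14 occupied => index 7.
Insert 298: h=14, h2=11, slot 14 occupied => index 8.
Table: [., ., 57, ., ., ., ., 825, 298, 29, ., ., 816, 761, 162, ., 188]

2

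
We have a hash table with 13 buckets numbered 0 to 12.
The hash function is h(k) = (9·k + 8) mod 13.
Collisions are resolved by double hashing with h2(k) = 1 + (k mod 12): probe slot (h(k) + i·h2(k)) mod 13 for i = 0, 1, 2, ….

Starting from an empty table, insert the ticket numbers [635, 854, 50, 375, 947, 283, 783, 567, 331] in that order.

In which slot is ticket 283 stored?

10

635: h=3 => slot 3
854: h=11 => slot 11
50: h=3, h2=3, probe 3,6 => slot 6
375: h=3, h2=4, probe 3,7 => slot 7
947: h=3, h2=12, probe 3,2 => slot 2
283: h=7, h2=8, probe 7,2,10 => slot 10
783: h=9 => slot 9
567: h=2, h2=4, probe 2,6,10,1 => slot 1
331: h=10, h2=8, probe 10,5 => slot 5
Table: [∅, 567, 947, 635, ∅, 331, 50, 375, ∅, 783, 283, 854, ∅]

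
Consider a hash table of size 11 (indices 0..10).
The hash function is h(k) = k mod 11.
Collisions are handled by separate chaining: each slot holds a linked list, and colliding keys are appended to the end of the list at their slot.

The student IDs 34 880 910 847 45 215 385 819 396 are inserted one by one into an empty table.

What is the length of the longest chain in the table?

34 → bucket 1
880 → bucket 0
910 → bucket 8
847 → bucket 0 (collision)
45 → bucket 1 (collision)
215 → bucket 6
385 → bucket 0 (collision)
819 → bucket 5
396 → bucket 0 (collision)
Final buckets:
0: 880 -> 847 -> 385 -> 396
1: 34 -> 45
2: —
3: —
4: —
5: 819
6: 215
7: —
8: 910
9: —
10: —

4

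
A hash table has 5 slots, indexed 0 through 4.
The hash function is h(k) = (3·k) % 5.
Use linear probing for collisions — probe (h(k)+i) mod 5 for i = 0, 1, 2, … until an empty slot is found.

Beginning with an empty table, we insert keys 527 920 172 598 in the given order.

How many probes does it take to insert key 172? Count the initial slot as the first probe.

2

527: h=1 -> slot 1
920: h=0 -> slot 0
172: h=1, probe 1,2 -> slot 2
598: h=4 -> slot 4
Table: [920, 527, 172, ∅, 598]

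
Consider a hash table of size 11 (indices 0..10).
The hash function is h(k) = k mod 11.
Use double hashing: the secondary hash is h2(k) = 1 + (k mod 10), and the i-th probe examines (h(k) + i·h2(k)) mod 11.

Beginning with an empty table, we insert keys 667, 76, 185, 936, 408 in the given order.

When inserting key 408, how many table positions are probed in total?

667 hashes to 7; slot 7 is free -> place at 7.
76 hashes to 10; slot 10 is free -> place at 10.
185 hashes to 9; slot 9 is free -> place at 9.
936 hashes to 1; slot 1 is free -> place at 1.
408 hashes to 1, h2=9; 1,10 taken -> place at 8.
Table: [., 936, ., ., ., ., ., 667, 408, 185, 76]

3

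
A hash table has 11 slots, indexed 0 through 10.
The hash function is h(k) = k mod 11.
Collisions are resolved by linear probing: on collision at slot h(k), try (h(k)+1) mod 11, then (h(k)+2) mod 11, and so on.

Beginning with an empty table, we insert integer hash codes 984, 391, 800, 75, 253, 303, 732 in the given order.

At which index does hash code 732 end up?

10

Insert 984: h=5, slot 5 empty → index 5.
Insert 391: h=6, slot 6 empty → index 6.
Insert 800: h=8, slot 8 empty → index 8.
Insert 75: h=9, slot 9 empty → index 9.
Insert 253: h=0, slot 0 empty → index 0.
Insert 303: h=6, slot 6 occupied → index 7.
Insert 732: h=6, slots 6,7,8,9 occupied → index 10.
Table: [253, _, _, _, _, 984, 391, 303, 800, 75, 732]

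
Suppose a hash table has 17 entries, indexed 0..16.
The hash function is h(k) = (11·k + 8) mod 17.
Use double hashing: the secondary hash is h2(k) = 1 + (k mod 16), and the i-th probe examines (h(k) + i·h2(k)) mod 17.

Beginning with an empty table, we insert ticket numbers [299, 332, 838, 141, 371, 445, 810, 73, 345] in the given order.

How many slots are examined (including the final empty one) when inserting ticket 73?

299: h=16 → slot 16
332: h=5 → slot 5
838: h=12 → slot 12
141: h=12, h2=14, probe 12,9 → slot 9
371: h=9, h2=4, probe 9,13 → slot 13
445: h=7 → slot 7
810: h=10 → slot 10
73: h=12, h2=10, probe 12,5,15 → slot 15
345: h=12, h2=10, probe 12,5,15,8 → slot 8
Table: [., ., ., ., ., 332, ., 445, 345, 141, 810, ., 838, 371, ., 73, 299]

3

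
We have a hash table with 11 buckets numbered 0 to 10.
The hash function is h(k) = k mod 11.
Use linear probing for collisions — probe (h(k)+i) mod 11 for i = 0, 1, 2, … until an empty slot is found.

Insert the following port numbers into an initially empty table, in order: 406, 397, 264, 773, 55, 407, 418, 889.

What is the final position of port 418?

5

Insert 406: h=10, slot 10 empty → index 10.
Insert 397: h=1, slot 1 empty → index 1.
Insert 264: h=0, slot 0 empty → index 0.
Insert 773: h=3, slot 3 empty → index 3.
Insert 55: h=0, slots 0,1 occupied → index 2.
Insert 407: h=0, slots 0,1,2,3 occupied → index 4.
Insert 418: h=0, slots 0,1,2,3,4 occupied → index 5.
Insert 889: h=9, slot 9 empty → index 9.
Table: [264, 397, 55, 773, 407, 418, ., ., ., 889, 406]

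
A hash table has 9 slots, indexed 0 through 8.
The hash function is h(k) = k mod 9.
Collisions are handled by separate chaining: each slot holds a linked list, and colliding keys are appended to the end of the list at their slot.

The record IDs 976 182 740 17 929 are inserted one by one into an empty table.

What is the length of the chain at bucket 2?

3

Insert 976: h=4, bucket 4 empty -> new chain.
Insert 182: h=2, bucket 2 empty -> new chain.
Insert 740: h=2, bucket 2 nonempty -> append to chain.
Insert 17: h=8, bucket 8 empty -> new chain.
Insert 929: h=2, bucket 2 nonempty -> append to chain.
Final buckets:
0: ∅
1: ∅
2: 182 -> 740 -> 929
3: ∅
4: 976
5: ∅
6: ∅
7: ∅
8: 17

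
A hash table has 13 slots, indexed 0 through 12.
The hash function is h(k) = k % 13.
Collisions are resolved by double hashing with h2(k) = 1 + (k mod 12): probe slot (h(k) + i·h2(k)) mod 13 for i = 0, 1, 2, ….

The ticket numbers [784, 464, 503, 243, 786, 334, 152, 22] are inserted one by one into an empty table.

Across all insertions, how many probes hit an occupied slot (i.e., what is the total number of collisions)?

784: h=4 → slot 4
464: h=9 → slot 9
503: h=9, h2=12, probe 9,8 → slot 8
243: h=9, h2=4, probe 9,0 → slot 0
786: h=6 → slot 6
334: h=9, h2=11, probe 9,7 → slot 7
152: h=9, h2=9, probe 9,5 → slot 5
22: h=9, h2=11, probe 9,7,5,3 → slot 3
Table: [243, -, -, 22, 784, 152, 786, 334, 503, 464, -, -, -]

7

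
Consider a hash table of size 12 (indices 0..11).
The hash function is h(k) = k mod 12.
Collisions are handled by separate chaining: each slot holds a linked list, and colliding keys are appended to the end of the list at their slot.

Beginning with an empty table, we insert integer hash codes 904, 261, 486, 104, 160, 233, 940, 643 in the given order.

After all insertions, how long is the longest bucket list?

904 → bucket 4
261 → bucket 9
486 → bucket 6
104 → bucket 8
160 → bucket 4 (collision)
233 → bucket 5
940 → bucket 4 (collision)
643 → bucket 7
Final buckets:
0: -
1: -
2: -
3: -
4: 904 -> 160 -> 940
5: 233
6: 486
7: 643
8: 104
9: 261
10: -
11: -

3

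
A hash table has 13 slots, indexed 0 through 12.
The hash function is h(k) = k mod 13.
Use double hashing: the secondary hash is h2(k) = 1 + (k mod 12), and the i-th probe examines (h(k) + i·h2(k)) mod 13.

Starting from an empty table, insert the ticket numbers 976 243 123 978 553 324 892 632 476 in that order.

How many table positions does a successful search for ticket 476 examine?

3

976 hashes to 1; slot 1 is free → place at 1.
243 hashes to 9; slot 9 is free → place at 9.
123 hashes to 6; slot 6 is free → place at 6.
978 hashes to 3; slot 3 is free → place at 3.
553 hashes to 7; slot 7 is free → place at 7.
324 hashes to 12; slot 12 is free → place at 12.
892 hashes to 8; slot 8 is free → place at 8.
632 hashes to 8, h2=9; 8 taken → place at 4.
476 hashes to 8, h2=9; 8,4 taken → place at 0.
Table: [476, 976, _, 978, 632, _, 123, 553, 892, 243, _, _, 324]
Lookup 476: h=8, h2=9, probe 8,4,0 → found at 0.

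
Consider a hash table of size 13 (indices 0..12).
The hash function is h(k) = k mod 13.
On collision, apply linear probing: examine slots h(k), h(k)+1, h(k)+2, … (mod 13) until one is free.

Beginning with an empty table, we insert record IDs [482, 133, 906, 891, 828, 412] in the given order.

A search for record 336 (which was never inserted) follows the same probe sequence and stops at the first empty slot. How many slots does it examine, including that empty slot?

482: h=1 => slot 1
133: h=3 => slot 3
906: h=9 => slot 9
891: h=7 => slot 7
828: h=9, probe 9,10 => slot 10
412: h=9, probe 9,10,11 => slot 11
Table: [-, 482, -, 133, -, -, -, 891, -, 906, 828, 412, -]
Lookup 336: h=11, probe 11,12 → slot 12 empty, not found.

2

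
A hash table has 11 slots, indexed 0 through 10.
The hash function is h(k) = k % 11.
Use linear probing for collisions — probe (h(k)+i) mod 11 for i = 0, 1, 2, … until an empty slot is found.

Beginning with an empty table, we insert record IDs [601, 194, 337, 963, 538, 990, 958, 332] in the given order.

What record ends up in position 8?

194

601: h=7 => slot 7
194: h=7, probe 7,8 => slot 8
337: h=7, probe 7,8,9 => slot 9
963: h=6 => slot 6
538: h=10 => slot 10
990: h=0 => slot 0
958: h=1 => slot 1
332: h=2 => slot 2
Table: [990, 958, 332, ., ., ., 963, 601, 194, 337, 538]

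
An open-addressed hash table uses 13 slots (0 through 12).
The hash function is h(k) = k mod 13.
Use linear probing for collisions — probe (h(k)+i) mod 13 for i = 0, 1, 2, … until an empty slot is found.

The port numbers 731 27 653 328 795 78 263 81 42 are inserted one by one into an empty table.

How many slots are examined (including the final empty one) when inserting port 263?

4

731 hashes to 3; slot 3 is free → place at 3.
27 hashes to 1; slot 1 is free → place at 1.
653 hashes to 3; 3 taken → place at 4.
328 hashes to 3; 3,4 taken → place at 5.
795 hashes to 2; slot 2 is free → place at 2.
78 hashes to 0; slot 0 is free → place at 0.
263 hashes to 3; 3,4,5 taken → place at 6.
81 hashes to 3; 3,4,5,6 taken → place at 7.
42 hashes to 3; 3,4,5,6,7 taken → place at 8.
Table: [78, 27, 795, 731, 653, 328, 263, 81, 42, ., ., ., .]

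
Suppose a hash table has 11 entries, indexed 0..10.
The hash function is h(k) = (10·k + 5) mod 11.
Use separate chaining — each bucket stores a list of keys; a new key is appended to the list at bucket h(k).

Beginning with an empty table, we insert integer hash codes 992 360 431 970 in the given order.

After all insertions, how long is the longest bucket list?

3

992 → bucket 3
360 → bucket 8
431 → bucket 3 (collision)
970 → bucket 3 (collision)
Final buckets:
0: ∅
1: ∅
2: ∅
3: 992 -> 431 -> 970
4: ∅
5: ∅
6: ∅
7: ∅
8: 360
9: ∅
10: ∅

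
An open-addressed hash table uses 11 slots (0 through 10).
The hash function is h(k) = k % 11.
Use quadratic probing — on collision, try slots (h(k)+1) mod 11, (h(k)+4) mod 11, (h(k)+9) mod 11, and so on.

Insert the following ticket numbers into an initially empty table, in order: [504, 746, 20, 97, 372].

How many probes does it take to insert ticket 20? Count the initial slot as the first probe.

Insert 504: h=9, slot 9 empty => index 9.
Insert 746: h=9, slot 9 occupied => index 10.
Insert 20: h=9, slots 9,10 occupied => index 2.
Insert 97: h=9, slots 9,10,2 occupied => index 7.
Insert 372: h=9, slots 9,10,2,7 occupied => index 3.
Table: [-, -, 20, 372, -, -, -, 97, -, 504, 746]

3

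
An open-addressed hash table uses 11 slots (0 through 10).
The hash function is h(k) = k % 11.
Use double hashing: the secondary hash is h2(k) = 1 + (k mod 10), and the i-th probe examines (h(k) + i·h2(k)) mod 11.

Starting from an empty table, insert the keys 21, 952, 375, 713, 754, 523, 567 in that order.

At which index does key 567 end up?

8

Insert 21: h=10, slot 10 empty -> index 10.
Insert 952: h=6, slot 6 empty -> index 6.
Insert 375: h=1, slot 1 empty -> index 1.
Insert 713: h=9, slot 9 empty -> index 9.
Insert 754: h=6, h2=5, slot 6 occupied -> index 0.
Insert 523: h=6, h2=4, slots 6,10 occupied -> index 3.
Insert 567: h=6, h2=8, slots 6,3,0 occupied -> index 8.
Table: [754, 375, -, 523, -, -, 952, -, 567, 713, 21]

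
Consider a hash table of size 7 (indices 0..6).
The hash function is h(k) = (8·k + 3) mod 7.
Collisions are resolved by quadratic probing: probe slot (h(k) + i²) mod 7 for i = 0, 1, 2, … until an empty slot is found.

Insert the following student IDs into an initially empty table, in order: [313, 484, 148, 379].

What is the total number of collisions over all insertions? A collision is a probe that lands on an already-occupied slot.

4

Insert 313: h=1, slot 1 empty => index 1.
Insert 484: h=4, slot 4 empty => index 4.
Insert 148: h=4, slot 4 occupied => index 5.
Insert 379: h=4, slots 4,5,1 occupied => index 6.
Table: [∅, 313, ∅, ∅, 484, 148, 379]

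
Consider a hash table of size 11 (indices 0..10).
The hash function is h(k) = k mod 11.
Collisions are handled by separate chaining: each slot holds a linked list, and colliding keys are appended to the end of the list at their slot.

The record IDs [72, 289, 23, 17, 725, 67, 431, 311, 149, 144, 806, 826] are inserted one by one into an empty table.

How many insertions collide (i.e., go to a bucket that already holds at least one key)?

7

72 → bucket 6
289 → bucket 3
23 → bucket 1
17 → bucket 6 (collision)
725 → bucket 10
67 → bucket 1 (collision)
431 → bucket 2
311 → bucket 3 (collision)
149 → bucket 6 (collision)
144 → bucket 1 (collision)
806 → bucket 3 (collision)
826 → bucket 1 (collision)
Final buckets:
0: —
1: 23 -> 67 -> 144 -> 826
2: 431
3: 289 -> 311 -> 806
4: —
5: —
6: 72 -> 17 -> 149
7: —
8: —
9: —
10: 725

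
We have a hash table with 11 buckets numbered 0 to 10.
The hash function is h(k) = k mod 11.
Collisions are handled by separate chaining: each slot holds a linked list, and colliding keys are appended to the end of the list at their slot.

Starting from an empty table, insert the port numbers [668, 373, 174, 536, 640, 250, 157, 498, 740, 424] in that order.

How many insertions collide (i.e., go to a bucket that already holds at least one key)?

Insert 668: h=8, bucket 8 empty → new chain.
Insert 373: h=10, bucket 10 empty → new chain.
Insert 174: h=9, bucket 9 empty → new chain.
Insert 536: h=8, bucket 8 nonempty → append to chain.
Insert 640: h=2, bucket 2 empty → new chain.
Insert 250: h=8, bucket 8 nonempty → append to chain.
Insert 157: h=3, bucket 3 empty → new chain.
Insert 498: h=3, bucket 3 nonempty → append to chain.
Insert 740: h=3, bucket 3 nonempty → append to chain.
Insert 424: h=6, bucket 6 empty → new chain.
Final buckets:
0: -
1: -
2: 640
3: 157 -> 498 -> 740
4: -
5: -
6: 424
7: -
8: 668 -> 536 -> 250
9: 174
10: 373

4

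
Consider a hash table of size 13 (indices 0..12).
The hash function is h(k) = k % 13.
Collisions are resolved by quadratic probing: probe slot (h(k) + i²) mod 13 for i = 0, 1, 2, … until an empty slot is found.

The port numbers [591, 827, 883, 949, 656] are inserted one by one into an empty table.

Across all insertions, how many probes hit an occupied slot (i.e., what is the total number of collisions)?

591 hashes to 6; slot 6 is free -> place at 6.
827 hashes to 8; slot 8 is free -> place at 8.
883 hashes to 12; slot 12 is free -> place at 12.
949 hashes to 0; slot 0 is free -> place at 0.
656 hashes to 6; 6 taken -> place at 7.
Table: [949, -, -, -, -, -, 591, 656, 827, -, -, -, 883]

1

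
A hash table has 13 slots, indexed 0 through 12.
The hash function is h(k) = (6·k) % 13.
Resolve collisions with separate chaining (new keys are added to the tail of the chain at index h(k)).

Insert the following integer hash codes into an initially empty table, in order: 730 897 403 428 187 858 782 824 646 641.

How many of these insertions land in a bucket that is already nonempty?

4

730 -> bucket 12
897 -> bucket 0
403 -> bucket 0 (collision)
428 -> bucket 7
187 -> bucket 4
858 -> bucket 0 (collision)
782 -> bucket 12 (collision)
824 -> bucket 4 (collision)
646 -> bucket 2
641 -> bucket 11
Final buckets:
0: 897 -> 403 -> 858
1: -
2: 646
3: -
4: 187 -> 824
5: -
6: -
7: 428
8: -
9: -
10: -
11: 641
12: 730 -> 782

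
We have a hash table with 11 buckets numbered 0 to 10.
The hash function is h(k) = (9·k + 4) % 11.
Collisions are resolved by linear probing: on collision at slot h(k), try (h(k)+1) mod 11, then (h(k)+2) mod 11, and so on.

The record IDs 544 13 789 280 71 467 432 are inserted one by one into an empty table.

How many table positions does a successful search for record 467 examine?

4

Insert 544: h=5, slot 5 empty => index 5.
Insert 13: h=0, slot 0 empty => index 0.
Insert 789: h=10, slot 10 empty => index 10.
Insert 280: h=5, slot 5 occupied => index 6.
Insert 71: h=5, slots 5,6 occupied => index 7.
Insert 467: h=5, slots 5,6,7 occupied => index 8.
Insert 432: h=9, slot 9 empty => index 9.
Table: [13, ∅, ∅, ∅, ∅, 544, 280, 71, 467, 432, 789]
Lookup 467: h=5, probe 5,6,7,8 → found at 8.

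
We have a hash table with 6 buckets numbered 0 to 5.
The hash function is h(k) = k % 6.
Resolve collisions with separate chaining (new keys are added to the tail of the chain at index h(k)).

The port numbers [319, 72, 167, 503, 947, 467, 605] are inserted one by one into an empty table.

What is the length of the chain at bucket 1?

1

Insert 319: h=1, bucket 1 empty → new chain.
Insert 72: h=0, bucket 0 empty → new chain.
Insert 167: h=5, bucket 5 empty → new chain.
Insert 503: h=5, bucket 5 nonempty → append to chain.
Insert 947: h=5, bucket 5 nonempty → append to chain.
Insert 467: h=5, bucket 5 nonempty → append to chain.
Insert 605: h=5, bucket 5 nonempty → append to chain.
Final buckets:
0: 72
1: 319
2: -
3: -
4: -
5: 167 -> 503 -> 947 -> 467 -> 605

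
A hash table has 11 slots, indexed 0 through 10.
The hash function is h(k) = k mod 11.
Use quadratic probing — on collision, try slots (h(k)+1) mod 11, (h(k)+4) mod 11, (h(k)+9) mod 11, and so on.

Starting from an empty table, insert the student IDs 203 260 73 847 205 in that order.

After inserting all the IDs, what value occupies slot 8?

73

203 hashes to 5; slot 5 is free → place at 5.
260 hashes to 7; slot 7 is free → place at 7.
73 hashes to 7; 7 taken → place at 8.
847 hashes to 0; slot 0 is free → place at 0.
205 hashes to 7; 7,8,0,5 taken → place at 1.
Table: [847, 205, ∅, ∅, ∅, 203, ∅, 260, 73, ∅, ∅]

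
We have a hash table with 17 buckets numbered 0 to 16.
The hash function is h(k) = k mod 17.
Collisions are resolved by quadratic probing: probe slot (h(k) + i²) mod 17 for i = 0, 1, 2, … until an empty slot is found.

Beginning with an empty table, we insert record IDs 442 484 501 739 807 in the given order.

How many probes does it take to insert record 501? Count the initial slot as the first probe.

2

442: h=0 → slot 0
484: h=8 → slot 8
501: h=8, probe 8,9 → slot 9
739: h=8, probe 8,9,12 → slot 12
807: h=8, probe 8,9,12,0,7 → slot 7
Table: [442, ∅, ∅, ∅, ∅, ∅, ∅, 807, 484, 501, ∅, ∅, 739, ∅, ∅, ∅, ∅]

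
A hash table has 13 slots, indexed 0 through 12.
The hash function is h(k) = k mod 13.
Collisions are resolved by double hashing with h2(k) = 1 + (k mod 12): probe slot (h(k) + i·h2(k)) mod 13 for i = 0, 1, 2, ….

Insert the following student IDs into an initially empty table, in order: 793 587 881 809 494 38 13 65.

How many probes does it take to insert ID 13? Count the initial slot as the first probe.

793 hashes to 0; slot 0 is free → place at 0.
587 hashes to 2; slot 2 is free → place at 2.
881 hashes to 10; slot 10 is free → place at 10.
809 hashes to 3; slot 3 is free → place at 3.
494 hashes to 0, h2=3; 0,3 taken → place at 6.
38 hashes to 12; slot 12 is free → place at 12.
13 hashes to 0, h2=2; 0,2 taken → place at 4.
65 hashes to 0, h2=6; 0,6,12 taken → place at 5.
Table: [793, ∅, 587, 809, 13, 65, 494, ∅, ∅, ∅, 881, ∅, 38]

3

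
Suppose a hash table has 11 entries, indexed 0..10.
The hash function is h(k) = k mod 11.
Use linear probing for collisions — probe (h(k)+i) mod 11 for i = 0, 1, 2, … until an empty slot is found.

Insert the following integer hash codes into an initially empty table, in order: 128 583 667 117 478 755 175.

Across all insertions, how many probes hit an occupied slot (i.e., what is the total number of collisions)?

Insert 128: h=7, slot 7 empty -> index 7.
Insert 583: h=0, slot 0 empty -> index 0.
Insert 667: h=7, slot 7 occupied -> index 8.
Insert 117: h=7, slots 7,8 occupied -> index 9.
Insert 478: h=5, slot 5 empty -> index 5.
Insert 755: h=7, slots 7,8,9 occupied -> index 10.
Insert 175: h=10, slots 10,0 occupied -> index 1.
Table: [583, 175, _, _, _, 478, _, 128, 667, 117, 755]

8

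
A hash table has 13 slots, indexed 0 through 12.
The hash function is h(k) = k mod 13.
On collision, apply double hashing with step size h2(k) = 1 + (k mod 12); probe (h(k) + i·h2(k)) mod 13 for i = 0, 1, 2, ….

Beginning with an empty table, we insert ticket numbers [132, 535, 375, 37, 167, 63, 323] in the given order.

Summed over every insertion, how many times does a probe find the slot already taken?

9

132 hashes to 2; slot 2 is free → place at 2.
535 hashes to 2, h2=8; 2 taken → place at 10.
375 hashes to 11; slot 11 is free → place at 11.
37 hashes to 11, h2=2; 11 taken → place at 0.
167 hashes to 11, h2=12; 11,10 taken → place at 9.
63 hashes to 11, h2=4; 11,2 taken → place at 6.
323 hashes to 11, h2=12; 11,10,9 taken → place at 8.
Table: [37, -, 132, -, -, -, 63, -, 323, 167, 535, 375, -]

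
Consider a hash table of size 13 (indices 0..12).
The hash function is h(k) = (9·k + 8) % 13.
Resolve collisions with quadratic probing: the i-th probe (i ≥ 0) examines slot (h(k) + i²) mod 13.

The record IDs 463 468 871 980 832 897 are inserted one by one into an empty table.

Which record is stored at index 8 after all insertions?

463: h=2 => slot 2
468: h=8 => slot 8
871: h=8, probe 8,9 => slot 9
980: h=1 => slot 1
832: h=8, probe 8,9,12 => slot 12
897: h=8, probe 8,9,12,4 => slot 4
Table: [_, 980, 463, _, 897, _, _, _, 468, 871, _, _, 832]

468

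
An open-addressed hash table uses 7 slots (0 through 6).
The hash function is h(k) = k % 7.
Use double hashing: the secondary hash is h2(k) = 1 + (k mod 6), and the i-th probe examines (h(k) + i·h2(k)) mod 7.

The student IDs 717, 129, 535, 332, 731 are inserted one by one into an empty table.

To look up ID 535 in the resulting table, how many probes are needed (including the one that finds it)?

717: h=3 -> slot 3
129: h=3, h2=4, probe 3,0 -> slot 0
535: h=3, h2=2, probe 3,5 -> slot 5
332: h=3, h2=3, probe 3,6 -> slot 6
731: h=3, h2=6, probe 3,2 -> slot 2
Table: [129, _, 731, 717, _, 535, 332]
Lookup 535: h=3, h2=2, probe 3,5 → found at 5.

2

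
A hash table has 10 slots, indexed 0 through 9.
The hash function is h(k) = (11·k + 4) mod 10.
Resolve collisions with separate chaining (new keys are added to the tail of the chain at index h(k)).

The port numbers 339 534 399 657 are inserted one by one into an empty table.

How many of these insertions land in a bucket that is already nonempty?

Insert 339: h=3, bucket 3 empty → new chain.
Insert 534: h=8, bucket 8 empty → new chain.
Insert 399: h=3, bucket 3 nonempty → append to chain.
Insert 657: h=1, bucket 1 empty → new chain.
Final buckets:
0: —
1: 657
2: —
3: 339 -> 399
4: —
5: —
6: —
7: —
8: 534
9: —

1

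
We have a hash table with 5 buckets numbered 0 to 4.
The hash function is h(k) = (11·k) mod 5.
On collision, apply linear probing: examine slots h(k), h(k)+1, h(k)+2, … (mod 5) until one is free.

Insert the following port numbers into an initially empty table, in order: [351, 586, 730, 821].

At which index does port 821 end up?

3

351: h=1 → slot 1
586: h=1, probe 1,2 → slot 2
730: h=0 → slot 0
821: h=1, probe 1,2,3 → slot 3
Table: [730, 351, 586, 821, —]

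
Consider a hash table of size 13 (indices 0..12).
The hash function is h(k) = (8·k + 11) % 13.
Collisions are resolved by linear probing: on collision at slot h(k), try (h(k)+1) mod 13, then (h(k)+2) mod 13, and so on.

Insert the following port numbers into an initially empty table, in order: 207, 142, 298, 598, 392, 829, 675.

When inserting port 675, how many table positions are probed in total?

4

207: h=3 → slot 3
142: h=3, probe 3,4 → slot 4
298: h=3, probe 3,4,5 → slot 5
598: h=11 → slot 11
392: h=1 → slot 1
829: h=0 → slot 0
675: h=3, probe 3,4,5,6 → slot 6
Table: [829, 392, ., 207, 142, 298, 675, ., ., ., ., 598, .]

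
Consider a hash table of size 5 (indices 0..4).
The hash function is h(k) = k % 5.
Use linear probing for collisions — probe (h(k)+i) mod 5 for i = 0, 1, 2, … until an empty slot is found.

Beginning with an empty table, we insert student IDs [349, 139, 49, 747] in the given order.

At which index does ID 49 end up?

349 hashes to 4; slot 4 is free → place at 4.
139 hashes to 4; 4 taken → place at 0.
49 hashes to 4; 4,0 taken → place at 1.
747 hashes to 2; slot 2 is free → place at 2.
Table: [139, 49, 747, ., 349]

1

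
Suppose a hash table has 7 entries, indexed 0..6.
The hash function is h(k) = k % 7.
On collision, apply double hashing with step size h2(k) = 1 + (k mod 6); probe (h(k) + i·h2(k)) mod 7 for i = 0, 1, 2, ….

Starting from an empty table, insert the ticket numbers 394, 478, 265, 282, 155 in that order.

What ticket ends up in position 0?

394: h=2 → slot 2
478: h=2, h2=5, probe 2,0 → slot 0
265: h=6 → slot 6
282: h=2, h2=1, probe 2,3 → slot 3
155: h=1 → slot 1
Table: [478, 155, 394, 282, ., ., 265]

478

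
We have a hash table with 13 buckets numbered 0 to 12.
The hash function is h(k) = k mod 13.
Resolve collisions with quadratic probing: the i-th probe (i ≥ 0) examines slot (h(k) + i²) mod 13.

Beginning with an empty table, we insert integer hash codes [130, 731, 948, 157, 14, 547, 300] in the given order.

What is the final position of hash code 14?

130: h=0 -> slot 0
731: h=3 -> slot 3
948: h=12 -> slot 12
157: h=1 -> slot 1
14: h=1, probe 1,2 -> slot 2
547: h=1, probe 1,2,5 -> slot 5
300: h=1, probe 1,2,5,10 -> slot 10
Table: [130, 157, 14, 731, _, 547, _, _, _, _, 300, _, 948]

2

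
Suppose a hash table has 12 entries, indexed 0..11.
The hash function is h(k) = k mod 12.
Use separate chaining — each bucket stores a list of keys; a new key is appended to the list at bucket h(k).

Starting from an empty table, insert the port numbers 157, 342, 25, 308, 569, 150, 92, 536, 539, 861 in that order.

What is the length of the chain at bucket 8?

3

Insert 157: h=1, bucket 1 empty → new chain.
Insert 342: h=6, bucket 6 empty → new chain.
Insert 25: h=1, bucket 1 nonempty → append to chain.
Insert 308: h=8, bucket 8 empty → new chain.
Insert 569: h=5, bucket 5 empty → new chain.
Insert 150: h=6, bucket 6 nonempty → append to chain.
Insert 92: h=8, bucket 8 nonempty → append to chain.
Insert 536: h=8, bucket 8 nonempty → append to chain.
Insert 539: h=11, bucket 11 empty → new chain.
Insert 861: h=9, bucket 9 empty → new chain.
Final buckets:
0: ∅
1: 157 -> 25
2: ∅
3: ∅
4: ∅
5: 569
6: 342 -> 150
7: ∅
8: 308 -> 92 -> 536
9: 861
10: ∅
11: 539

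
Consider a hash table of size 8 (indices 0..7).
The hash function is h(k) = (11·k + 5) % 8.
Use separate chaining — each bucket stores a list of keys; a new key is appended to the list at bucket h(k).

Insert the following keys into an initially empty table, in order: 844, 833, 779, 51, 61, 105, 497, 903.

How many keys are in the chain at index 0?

3

Insert 844: h=1, bucket 1 empty -> new chain.
Insert 833: h=0, bucket 0 empty -> new chain.
Insert 779: h=6, bucket 6 empty -> new chain.
Insert 51: h=6, bucket 6 nonempty -> append to chain.
Insert 61: h=4, bucket 4 empty -> new chain.
Insert 105: h=0, bucket 0 nonempty -> append to chain.
Insert 497: h=0, bucket 0 nonempty -> append to chain.
Insert 903: h=2, bucket 2 empty -> new chain.
Final buckets:
0: 833 -> 105 -> 497
1: 844
2: 903
3: _
4: 61
5: _
6: 779 -> 51
7: _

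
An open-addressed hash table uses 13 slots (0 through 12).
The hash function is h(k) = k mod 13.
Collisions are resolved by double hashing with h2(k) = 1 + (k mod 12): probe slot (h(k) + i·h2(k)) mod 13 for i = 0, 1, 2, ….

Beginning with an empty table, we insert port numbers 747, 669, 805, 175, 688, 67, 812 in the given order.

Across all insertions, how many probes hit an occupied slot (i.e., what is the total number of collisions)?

747: h=6 => slot 6
669: h=6, h2=10, probe 6,3 => slot 3
805: h=12 => slot 12
175: h=6, h2=8, probe 6,1 => slot 1
688: h=12, h2=5, probe 12,4 => slot 4
67: h=2 => slot 2
812: h=6, h2=9, probe 6,2,11 => slot 11
Table: [-, 175, 67, 669, 688, -, 747, -, -, -, -, 812, 805]

5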